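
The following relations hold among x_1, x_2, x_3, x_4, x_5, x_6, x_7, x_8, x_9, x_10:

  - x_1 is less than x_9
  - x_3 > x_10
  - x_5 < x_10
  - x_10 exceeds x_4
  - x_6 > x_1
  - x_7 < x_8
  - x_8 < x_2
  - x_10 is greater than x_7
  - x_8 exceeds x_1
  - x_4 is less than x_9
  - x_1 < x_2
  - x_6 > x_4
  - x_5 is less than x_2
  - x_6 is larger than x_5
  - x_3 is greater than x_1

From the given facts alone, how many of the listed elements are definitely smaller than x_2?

The elements the relations force below x_2 are x_5, x_7, x_1, x_8 — no chain reaches any other.
That is 4.

4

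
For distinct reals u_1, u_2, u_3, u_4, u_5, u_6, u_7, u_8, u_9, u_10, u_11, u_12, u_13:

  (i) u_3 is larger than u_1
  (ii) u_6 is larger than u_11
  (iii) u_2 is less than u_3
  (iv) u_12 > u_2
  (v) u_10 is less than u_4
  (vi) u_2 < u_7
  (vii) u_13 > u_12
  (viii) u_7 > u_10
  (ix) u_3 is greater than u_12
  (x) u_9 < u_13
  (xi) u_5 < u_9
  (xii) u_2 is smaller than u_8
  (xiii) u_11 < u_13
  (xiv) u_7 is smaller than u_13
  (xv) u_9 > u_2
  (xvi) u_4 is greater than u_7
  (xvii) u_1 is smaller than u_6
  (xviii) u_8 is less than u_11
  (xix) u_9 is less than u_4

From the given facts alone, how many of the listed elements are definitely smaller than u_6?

Directly below u_6: u_1, u_11.
One step further: u_8 (3 so far).
One step further: u_2 (4 so far).
Nothing else is reachable below u_6; 4 in all.

4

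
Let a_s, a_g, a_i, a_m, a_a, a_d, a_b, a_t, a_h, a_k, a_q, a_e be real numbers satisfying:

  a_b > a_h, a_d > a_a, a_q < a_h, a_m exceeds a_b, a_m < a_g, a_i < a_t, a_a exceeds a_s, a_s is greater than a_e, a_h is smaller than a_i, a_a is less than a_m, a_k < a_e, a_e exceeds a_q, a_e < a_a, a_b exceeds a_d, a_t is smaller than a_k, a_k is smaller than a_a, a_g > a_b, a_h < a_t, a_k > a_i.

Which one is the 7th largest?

The consecutive relations fix a unique order: a_q < a_h < a_i < a_t < a_k < a_e < a_s < a_a < a_d < a_b < a_m < a_g.
The 7th largest is a_e.

a_e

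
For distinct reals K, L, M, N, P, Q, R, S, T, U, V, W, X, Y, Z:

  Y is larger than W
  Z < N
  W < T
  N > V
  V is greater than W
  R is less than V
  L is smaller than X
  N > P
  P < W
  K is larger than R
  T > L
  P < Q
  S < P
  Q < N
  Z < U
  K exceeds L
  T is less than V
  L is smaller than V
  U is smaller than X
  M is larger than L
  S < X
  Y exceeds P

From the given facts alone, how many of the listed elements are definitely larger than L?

6

The elements the relations force above L are M, T, V, K, N, X — no chain reaches any other.
That is 6.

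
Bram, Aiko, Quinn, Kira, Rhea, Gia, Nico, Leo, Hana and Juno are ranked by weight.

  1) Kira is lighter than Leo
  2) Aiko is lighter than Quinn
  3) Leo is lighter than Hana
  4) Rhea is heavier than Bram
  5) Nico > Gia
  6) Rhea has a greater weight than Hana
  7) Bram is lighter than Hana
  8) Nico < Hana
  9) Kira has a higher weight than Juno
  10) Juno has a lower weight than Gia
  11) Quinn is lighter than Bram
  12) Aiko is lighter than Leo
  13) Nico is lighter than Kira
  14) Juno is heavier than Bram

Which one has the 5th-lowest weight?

Gia

Chaining the given pairs: Aiko < Quinn < Bram < Juno < Gia < Nico < Kira < Leo < Hana < Rhea.
Counting 5 from the smallest end gives Gia.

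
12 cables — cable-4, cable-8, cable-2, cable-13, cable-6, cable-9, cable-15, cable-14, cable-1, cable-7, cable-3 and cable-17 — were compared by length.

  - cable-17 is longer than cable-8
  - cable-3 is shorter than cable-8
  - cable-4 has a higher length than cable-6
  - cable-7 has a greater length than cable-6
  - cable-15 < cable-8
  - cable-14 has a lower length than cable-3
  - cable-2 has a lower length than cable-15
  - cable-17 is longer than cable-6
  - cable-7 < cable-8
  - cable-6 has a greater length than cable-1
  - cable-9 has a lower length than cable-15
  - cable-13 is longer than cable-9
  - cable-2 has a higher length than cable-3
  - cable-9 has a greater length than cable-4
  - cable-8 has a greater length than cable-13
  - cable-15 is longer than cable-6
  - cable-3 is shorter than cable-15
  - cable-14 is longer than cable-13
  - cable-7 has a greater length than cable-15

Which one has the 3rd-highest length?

The consecutive relations fix a unique order: cable-1 < cable-6 < cable-4 < cable-9 < cable-13 < cable-14 < cable-3 < cable-2 < cable-15 < cable-7 < cable-8 < cable-17.
Counting 3 from the largest end gives cable-7.

cable-7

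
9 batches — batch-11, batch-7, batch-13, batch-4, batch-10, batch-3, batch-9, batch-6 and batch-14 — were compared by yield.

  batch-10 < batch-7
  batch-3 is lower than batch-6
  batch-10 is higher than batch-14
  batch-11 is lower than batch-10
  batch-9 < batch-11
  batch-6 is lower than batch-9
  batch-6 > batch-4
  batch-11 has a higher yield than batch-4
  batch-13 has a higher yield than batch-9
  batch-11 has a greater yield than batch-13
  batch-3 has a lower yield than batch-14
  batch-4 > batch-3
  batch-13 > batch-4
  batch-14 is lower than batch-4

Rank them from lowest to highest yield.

batch-3 < batch-14 < batch-4 < batch-6 < batch-9 < batch-13 < batch-11 < batch-10 < batch-7

Nothing is placed below batch-3, so it is least; from there batch-3 < batch-14; batch-14 < batch-4; batch-4 < batch-6; batch-6 < batch-9; batch-9 < batch-13; batch-13 < batch-11; batch-11 < batch-10; batch-10 < batch-7, each given directly.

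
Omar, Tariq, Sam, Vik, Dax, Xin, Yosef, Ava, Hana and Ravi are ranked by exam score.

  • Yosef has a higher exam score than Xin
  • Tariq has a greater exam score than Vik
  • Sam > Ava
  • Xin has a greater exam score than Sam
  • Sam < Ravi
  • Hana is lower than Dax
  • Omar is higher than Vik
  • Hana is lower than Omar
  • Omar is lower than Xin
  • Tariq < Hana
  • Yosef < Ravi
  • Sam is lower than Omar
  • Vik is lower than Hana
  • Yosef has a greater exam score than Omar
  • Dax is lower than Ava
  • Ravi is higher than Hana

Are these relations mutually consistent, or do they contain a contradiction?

consistent

Every relation is compatible with Vik < Tariq < Hana < Dax < Ava < Sam < Omar < Xin < Yosef < Ravi; the set is consistent.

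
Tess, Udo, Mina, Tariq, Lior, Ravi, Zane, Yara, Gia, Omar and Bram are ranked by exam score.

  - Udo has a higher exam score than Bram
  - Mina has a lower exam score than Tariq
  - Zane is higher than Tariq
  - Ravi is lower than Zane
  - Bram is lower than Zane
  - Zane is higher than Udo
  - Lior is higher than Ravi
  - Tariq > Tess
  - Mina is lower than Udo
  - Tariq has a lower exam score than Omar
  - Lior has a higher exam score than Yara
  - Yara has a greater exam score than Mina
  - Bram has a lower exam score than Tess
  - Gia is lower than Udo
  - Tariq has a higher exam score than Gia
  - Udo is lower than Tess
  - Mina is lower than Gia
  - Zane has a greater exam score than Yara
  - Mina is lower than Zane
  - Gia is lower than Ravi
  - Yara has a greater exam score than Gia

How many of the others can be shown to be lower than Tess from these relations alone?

4

The elements the relations force below Tess are Mina, Gia, Bram, Udo — no chain reaches any other.
That is 4.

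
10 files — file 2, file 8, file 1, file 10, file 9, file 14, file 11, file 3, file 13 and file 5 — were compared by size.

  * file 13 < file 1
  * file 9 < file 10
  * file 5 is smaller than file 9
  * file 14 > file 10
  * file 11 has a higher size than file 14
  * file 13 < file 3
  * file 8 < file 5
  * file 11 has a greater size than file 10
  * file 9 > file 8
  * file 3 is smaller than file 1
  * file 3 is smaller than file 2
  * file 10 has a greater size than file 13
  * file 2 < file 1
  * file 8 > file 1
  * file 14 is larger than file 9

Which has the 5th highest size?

Piecing the relations together gives one ordering: file 13 < file 3 < file 2 < file 1 < file 8 < file 5 < file 9 < file 10 < file 14 < file 11.
The 5th largest is file 5.

file 5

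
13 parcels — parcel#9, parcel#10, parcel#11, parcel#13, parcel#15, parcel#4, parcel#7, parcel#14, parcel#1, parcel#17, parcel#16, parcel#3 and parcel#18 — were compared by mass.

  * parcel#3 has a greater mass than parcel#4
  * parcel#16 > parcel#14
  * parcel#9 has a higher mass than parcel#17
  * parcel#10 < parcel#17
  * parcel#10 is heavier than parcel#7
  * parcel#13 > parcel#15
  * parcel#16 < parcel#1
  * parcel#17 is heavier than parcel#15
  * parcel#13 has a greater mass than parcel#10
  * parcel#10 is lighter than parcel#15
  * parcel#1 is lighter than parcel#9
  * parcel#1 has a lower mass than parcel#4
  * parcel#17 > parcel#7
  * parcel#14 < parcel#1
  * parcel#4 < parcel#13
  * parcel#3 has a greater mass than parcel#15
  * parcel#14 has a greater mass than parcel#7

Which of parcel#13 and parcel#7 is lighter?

The relevant relations are parcel#7 < parcel#14; parcel#14 < parcel#16; parcel#16 < parcel#1; parcel#1 < parcel#4; parcel#4 < parcel#13.
Chaining these gives parcel#7 < parcel#14 < parcel#16 < parcel#1 < parcel#4 < parcel#13.
So parcel#7 < parcel#13; parcel#7 is the lighter of the two.

parcel#7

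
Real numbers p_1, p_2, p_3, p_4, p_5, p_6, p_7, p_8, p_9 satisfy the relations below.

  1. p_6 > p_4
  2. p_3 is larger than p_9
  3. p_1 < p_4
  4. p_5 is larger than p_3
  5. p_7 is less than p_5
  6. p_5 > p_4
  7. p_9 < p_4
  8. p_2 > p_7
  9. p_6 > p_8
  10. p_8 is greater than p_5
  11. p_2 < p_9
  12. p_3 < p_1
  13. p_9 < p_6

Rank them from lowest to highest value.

Each adjacent pair is fixed by a given relation: p_7 < p_2; p_2 < p_9; p_9 < p_3; p_3 < p_1; p_1 < p_4; p_4 < p_5; p_5 < p_8; p_8 < p_6. Chaining them end to end gives the full order.

p_7 < p_2 < p_9 < p_3 < p_1 < p_4 < p_5 < p_8 < p_6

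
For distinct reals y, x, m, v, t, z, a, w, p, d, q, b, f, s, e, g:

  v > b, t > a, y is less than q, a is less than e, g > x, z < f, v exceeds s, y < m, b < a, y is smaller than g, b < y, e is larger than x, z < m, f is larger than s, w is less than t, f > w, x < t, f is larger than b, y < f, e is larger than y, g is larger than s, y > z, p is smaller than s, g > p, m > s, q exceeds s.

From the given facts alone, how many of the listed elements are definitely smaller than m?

5

From m the given relations immediately reach s, z, y.
From those, p, b — 5 in total.
No other element is forced below m by the given relations, so the count is 5.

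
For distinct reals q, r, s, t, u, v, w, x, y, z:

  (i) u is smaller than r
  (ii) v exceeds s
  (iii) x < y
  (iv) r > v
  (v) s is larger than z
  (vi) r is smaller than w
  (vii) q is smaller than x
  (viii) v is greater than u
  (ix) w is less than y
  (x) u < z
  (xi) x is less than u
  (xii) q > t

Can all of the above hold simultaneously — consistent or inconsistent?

Every relation is compatible with t < q < x < u < z < s < v < r < w < y; the set is consistent.

consistent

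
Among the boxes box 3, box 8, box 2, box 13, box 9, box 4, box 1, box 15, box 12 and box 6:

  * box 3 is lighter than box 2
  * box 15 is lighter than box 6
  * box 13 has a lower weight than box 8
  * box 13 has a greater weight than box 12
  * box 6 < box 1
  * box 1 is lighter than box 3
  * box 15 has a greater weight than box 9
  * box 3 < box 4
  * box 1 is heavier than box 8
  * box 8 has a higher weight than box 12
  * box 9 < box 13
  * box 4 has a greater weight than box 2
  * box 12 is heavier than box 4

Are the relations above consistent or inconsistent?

inconsistent

We have box 8 < box 1 stated directly, yet also box 1 < box 3 < box 2 < box 4 < box 12 < box 13 < box 8 by chaining the others — so box 1 < box 8. Contradiction.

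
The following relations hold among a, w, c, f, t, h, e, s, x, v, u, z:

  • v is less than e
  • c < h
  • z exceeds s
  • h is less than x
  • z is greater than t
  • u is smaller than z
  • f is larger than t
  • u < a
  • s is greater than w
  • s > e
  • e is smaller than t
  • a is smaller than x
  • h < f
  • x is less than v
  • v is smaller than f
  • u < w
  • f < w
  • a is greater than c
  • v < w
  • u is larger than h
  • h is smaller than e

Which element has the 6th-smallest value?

v

Chaining the given pairs: c < h < u < a < x < v < e < t < f < w < s < z.
The 6th smallest is v.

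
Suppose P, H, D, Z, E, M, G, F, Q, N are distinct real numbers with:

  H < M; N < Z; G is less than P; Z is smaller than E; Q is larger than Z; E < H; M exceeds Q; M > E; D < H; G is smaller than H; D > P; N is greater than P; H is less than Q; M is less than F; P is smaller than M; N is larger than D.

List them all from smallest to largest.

G < P < D < N < Z < E < H < Q < M < F

Nothing is placed below G, so it is least; from there G < P; P < D; D < N; N < Z; Z < E; E < H; H < Q; Q < M; M < F, each given directly.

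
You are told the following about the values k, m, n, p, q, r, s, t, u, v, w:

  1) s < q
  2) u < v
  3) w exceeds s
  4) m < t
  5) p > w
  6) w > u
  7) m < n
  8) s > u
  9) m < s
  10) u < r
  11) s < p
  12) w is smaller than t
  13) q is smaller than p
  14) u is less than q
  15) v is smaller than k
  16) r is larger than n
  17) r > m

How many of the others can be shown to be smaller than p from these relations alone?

From p the given relations immediately reach s, w, q.
From those, m, u — 5 in total.
Nothing else is reachable below p; 5 in all.

5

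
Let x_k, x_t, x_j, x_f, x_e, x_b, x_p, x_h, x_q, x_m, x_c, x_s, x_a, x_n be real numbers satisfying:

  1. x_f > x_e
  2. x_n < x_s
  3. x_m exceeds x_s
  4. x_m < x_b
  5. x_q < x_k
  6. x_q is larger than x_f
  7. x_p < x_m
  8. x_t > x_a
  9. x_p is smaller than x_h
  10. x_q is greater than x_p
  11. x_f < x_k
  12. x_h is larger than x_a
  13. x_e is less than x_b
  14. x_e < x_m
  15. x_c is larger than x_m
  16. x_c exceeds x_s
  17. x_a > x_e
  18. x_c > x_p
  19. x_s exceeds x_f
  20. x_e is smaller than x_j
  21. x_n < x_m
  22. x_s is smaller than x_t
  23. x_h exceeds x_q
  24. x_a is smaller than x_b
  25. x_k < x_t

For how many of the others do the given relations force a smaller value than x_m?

5

The elements the relations force below x_m are x_e, x_f, x_p, x_n, x_s — no chain reaches any other.
That is 5.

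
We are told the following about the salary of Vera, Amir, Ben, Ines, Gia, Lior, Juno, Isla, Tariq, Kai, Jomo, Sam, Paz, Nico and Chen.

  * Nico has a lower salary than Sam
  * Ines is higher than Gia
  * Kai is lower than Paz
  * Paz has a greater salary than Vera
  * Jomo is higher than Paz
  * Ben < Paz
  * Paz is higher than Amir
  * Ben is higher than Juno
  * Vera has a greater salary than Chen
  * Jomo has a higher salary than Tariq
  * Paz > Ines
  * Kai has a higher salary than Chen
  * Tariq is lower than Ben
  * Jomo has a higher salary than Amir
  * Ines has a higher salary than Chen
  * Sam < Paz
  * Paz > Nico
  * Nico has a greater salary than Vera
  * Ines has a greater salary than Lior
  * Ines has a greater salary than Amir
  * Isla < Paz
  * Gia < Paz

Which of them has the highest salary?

Tariq is not greatest since Tariq < Jomo; Juno is not greatest since Juno < Ben; Amir is not greatest since Amir < Ines; Lior is not greatest since Lior < Ines; Chen is not greatest since Chen < Vera; Vera is not greatest since Vera < Paz; Gia is not greatest since Gia < Ines; Ben is not greatest since Ben < Paz; Ines is not greatest since Ines < Paz; Nico is not greatest since Nico < Paz; Isla is not greatest since Isla < Paz; Kai is not greatest since Kai < Paz; Sam is not greatest since Sam < Paz; Paz is not greatest since Paz < Jomo.
Only Jomo has nothing above it, so Jomo is the highest salary.

Jomo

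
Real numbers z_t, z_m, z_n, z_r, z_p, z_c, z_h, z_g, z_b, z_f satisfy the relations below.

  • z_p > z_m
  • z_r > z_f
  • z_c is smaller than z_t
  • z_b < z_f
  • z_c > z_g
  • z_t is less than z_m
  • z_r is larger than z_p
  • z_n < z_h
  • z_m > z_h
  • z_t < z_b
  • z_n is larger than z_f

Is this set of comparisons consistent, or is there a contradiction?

consistent

The single ordering z_g < z_c < z_t < z_b < z_f < z_n < z_h < z_m < z_p < z_r satisfies every listed relation, so no contradiction arises.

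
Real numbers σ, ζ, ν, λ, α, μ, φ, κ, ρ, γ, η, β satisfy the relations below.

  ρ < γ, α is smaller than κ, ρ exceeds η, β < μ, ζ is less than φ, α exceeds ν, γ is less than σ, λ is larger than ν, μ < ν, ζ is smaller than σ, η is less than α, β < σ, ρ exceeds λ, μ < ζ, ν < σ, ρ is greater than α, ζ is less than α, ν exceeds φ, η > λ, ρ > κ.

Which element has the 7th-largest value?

Chaining the given pairs: β < μ < ζ < φ < ν < λ < η < α < κ < ρ < γ < σ.
Counting 7 from the largest end gives λ.

λ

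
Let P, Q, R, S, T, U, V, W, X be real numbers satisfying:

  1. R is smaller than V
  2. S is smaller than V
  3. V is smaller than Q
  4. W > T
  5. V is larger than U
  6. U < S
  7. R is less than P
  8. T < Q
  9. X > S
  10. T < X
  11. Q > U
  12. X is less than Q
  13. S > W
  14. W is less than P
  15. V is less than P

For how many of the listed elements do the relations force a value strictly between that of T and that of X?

2

Chaining upward from T reaches: W, S, V, Q, P.
Chaining downward from X reaches: U, W, S.
Strictly between T and X are those in both lists: W, S — 2 elements.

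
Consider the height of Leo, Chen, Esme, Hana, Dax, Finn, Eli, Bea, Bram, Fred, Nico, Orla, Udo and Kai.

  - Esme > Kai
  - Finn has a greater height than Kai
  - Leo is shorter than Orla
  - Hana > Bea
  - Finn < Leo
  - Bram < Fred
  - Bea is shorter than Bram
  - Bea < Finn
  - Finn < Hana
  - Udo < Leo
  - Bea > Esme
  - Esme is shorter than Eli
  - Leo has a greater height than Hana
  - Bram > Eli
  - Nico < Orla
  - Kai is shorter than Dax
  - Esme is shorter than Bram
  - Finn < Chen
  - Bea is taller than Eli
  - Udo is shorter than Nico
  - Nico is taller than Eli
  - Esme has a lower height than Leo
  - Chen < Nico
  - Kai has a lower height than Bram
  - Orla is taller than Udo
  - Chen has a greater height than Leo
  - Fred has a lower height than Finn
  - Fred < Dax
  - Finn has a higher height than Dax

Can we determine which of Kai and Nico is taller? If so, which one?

Nico

Kai < Esme and Esme < Bea give Kai < Bea.
With Bea < Bram: Kai < Esme < Bea < Bram.
With Bram < Fred: Kai < Esme < Bea < Bram < Fred.
Then Fred < Dax extends the chain to Dax.
Then Dax < Finn extends the chain to Finn.
Then Finn < Hana extends the chain to Hana.
Then Hana < Leo extends the chain to Leo.
With Leo < Chen: Kai < Esme < Bea < Bram < Fred < Dax < Finn < Hana < Leo < Chen.
Then Chen < Nico extends the chain to Nico.
So Nico is taller.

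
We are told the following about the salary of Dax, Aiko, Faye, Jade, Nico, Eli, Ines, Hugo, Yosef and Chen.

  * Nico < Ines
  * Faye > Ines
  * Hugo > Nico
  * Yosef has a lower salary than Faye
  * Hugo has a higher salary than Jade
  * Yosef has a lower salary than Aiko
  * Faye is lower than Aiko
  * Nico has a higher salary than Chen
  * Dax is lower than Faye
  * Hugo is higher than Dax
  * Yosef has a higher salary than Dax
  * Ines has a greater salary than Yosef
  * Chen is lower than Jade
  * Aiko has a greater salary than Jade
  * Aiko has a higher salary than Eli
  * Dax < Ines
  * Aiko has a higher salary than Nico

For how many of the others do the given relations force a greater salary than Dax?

5

The elements the relations force above Dax are Yosef, Ines, Faye, Hugo, Aiko — no chain reaches any other.
That is 5.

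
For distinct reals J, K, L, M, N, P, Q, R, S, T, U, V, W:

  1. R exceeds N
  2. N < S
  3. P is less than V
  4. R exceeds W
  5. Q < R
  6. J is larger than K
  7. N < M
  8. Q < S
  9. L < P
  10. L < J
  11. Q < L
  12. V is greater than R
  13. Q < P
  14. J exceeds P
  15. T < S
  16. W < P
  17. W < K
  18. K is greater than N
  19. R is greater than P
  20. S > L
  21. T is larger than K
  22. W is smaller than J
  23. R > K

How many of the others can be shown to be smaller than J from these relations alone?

Directly below J: L, W, K, P.
One step further: Q, N (6 so far).
No other element is forced below J by the given relations, so the count is 6.

6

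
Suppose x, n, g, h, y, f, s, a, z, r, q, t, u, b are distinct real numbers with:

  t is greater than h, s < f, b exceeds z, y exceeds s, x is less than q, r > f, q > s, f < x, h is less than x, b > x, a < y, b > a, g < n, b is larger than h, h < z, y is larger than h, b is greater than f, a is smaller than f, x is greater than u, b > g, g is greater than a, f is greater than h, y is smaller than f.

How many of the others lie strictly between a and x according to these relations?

2

Chaining upward from a reaches: g, y, f, q, r, n, b.
Chaining downward from x reaches: s, h, u, y, f.
Strictly between a and x are those in both lists: y, f — 2 elements.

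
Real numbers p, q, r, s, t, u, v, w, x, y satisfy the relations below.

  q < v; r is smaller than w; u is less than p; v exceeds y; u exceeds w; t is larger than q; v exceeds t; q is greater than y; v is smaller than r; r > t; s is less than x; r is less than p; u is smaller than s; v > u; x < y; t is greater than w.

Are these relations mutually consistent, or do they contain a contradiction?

inconsistent

We have r < w stated directly, yet also w < u < s < x < y < q < t < v < r by chaining the others — so w < r. Contradiction.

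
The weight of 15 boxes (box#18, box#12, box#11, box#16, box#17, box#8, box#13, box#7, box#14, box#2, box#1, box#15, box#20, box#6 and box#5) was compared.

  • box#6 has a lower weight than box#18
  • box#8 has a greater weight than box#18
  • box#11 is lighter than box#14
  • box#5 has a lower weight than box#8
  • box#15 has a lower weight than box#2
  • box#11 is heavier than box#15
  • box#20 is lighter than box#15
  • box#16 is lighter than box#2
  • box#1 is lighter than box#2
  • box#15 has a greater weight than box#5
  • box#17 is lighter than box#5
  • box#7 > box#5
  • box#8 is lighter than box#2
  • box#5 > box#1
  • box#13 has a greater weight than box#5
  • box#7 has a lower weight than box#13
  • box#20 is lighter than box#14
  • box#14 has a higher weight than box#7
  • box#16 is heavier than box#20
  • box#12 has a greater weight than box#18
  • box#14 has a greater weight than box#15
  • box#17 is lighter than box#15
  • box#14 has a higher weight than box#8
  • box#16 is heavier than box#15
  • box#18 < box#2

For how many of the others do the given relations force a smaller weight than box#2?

9

Directly below box#2: box#1, box#18, box#8, box#15, box#16.
One step further: box#17, box#6, box#20, box#5 (9 so far).
No other element is forced below box#2 by the given relations, so the count is 9.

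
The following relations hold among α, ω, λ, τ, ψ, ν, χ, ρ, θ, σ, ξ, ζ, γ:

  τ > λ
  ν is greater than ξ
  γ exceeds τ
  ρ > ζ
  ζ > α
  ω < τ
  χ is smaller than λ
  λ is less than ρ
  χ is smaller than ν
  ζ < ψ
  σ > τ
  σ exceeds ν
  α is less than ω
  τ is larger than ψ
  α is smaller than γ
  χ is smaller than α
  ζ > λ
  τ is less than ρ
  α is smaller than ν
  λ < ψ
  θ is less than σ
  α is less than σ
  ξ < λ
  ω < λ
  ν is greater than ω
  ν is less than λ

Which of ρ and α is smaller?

α

α < ω < ν < λ < ζ < ψ < τ < ρ, by transitivity through ω, ν, λ, ζ, ψ, τ.
So α < ρ; α is the smaller of the two.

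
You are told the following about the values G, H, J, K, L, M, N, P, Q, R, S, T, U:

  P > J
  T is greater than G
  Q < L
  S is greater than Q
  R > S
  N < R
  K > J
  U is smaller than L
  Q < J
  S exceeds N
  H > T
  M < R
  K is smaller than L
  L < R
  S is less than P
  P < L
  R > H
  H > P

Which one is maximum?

Chaining downward from R: directly below it, N, M, S, H, L; then U, Q, T, K, P; then G, J.
That covers every other element, and nothing is given above R, so R is the maximum.

R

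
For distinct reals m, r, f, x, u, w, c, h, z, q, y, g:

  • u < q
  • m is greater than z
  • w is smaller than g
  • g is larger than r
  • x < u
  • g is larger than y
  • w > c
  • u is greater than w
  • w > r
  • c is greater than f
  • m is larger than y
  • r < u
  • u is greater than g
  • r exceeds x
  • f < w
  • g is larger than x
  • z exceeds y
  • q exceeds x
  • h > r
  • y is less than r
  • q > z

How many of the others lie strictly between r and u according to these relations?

2

Chaining upward from r reaches: h, w, g, q.
Chaining downward from u reaches: f, x, y, c, w, g.
Strictly between r and u are those in both lists: w, g — 2 elements.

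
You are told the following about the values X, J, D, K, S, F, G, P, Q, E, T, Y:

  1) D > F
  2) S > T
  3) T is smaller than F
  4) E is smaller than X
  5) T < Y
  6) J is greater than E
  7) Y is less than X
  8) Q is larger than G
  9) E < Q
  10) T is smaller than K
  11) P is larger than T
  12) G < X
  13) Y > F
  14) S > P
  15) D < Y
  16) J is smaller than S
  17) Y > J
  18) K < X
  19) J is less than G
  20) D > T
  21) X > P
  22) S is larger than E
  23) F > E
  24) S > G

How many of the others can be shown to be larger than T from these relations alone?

7

Directly above T: F, P, K, S, D, Y.
One step further: X (7 so far).
Nothing else is reachable above T; 7 in all.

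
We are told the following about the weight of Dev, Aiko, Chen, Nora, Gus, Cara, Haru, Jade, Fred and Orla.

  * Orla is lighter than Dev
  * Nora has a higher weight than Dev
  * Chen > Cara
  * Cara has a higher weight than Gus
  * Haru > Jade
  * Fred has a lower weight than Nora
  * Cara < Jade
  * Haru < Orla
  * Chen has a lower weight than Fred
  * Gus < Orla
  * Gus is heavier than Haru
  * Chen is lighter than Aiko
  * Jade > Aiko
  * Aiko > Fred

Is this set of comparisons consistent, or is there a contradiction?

inconsistent

We have Gus < Cara stated directly, yet also Cara < Chen < Fred < Aiko < Jade < Haru < Gus by chaining the others — so Cara < Gus. Contradiction.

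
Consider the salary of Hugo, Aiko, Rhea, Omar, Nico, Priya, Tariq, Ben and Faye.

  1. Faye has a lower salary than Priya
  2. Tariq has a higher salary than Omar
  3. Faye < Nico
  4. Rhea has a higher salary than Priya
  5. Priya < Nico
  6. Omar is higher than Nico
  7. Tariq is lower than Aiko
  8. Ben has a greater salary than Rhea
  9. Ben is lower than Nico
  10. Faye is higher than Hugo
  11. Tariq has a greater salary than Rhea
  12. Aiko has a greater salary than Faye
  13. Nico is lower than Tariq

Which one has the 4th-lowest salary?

Rhea

Piecing the relations together gives one ordering: Hugo < Faye < Priya < Rhea < Ben < Nico < Omar < Tariq < Aiko.
The 4th smallest is Rhea.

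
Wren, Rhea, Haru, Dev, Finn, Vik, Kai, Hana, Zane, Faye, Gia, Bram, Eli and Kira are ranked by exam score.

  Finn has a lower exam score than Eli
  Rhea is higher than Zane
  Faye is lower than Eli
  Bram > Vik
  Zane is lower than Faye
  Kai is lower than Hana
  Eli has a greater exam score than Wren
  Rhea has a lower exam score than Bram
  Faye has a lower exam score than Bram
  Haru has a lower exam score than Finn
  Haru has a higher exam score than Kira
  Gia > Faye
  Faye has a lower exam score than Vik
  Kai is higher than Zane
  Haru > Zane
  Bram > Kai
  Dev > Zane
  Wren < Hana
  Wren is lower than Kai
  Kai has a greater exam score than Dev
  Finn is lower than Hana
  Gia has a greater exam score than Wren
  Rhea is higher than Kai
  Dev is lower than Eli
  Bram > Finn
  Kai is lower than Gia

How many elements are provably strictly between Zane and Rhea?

The relations place Zane below Rhea. An element lies strictly between them when it is forced above Zane and also forced below Rhea.
Above Zane: {Haru, Dev, Kai, Finn, Faye, Hana, Eli, Vik, Bram, Gia}. Below Rhea: {Wren, Dev, Kai}.
Intersection: {Dev, Kai} — 2.

2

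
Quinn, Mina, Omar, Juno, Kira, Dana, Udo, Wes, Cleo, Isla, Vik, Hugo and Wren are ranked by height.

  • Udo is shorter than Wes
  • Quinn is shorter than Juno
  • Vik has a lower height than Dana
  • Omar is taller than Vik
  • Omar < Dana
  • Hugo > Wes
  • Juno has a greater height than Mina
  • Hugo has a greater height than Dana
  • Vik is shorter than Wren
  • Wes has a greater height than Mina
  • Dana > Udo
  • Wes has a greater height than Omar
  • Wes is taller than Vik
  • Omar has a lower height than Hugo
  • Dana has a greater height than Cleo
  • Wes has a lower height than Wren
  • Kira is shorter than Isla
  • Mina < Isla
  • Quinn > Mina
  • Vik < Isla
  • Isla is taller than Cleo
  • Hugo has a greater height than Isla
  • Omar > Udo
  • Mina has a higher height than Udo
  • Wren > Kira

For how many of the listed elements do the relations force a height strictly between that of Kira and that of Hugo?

1

The relations place Kira below Hugo. An element lies strictly between them when it is forced above Kira and also forced below Hugo.
Above Kira: {Isla, Wren}. Below Hugo: {Cleo, Vik, Udo, Mina, Omar, Isla, Dana, Wes}.
Intersection: {Isla} — 1.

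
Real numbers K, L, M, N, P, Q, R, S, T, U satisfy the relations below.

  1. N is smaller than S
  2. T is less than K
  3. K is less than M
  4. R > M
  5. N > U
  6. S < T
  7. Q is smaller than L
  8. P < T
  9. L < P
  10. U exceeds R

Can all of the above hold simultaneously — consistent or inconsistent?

inconsistent

Chaining the given relations yields T < K < M < R < U < N < S, so T < S. But one relation states S < T. These cannot both hold.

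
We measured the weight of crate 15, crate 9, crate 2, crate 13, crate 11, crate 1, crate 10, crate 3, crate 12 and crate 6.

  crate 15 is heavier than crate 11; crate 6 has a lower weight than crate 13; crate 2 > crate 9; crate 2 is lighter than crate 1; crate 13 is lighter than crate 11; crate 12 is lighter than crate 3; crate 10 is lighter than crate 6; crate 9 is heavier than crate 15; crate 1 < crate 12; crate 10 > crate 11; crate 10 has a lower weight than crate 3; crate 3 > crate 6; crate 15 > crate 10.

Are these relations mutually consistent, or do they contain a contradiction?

inconsistent

We have crate 10 < crate 6 stated directly, yet also crate 6 < crate 13 < crate 11 < crate 10 by chaining the others — so crate 6 < crate 10. Contradiction.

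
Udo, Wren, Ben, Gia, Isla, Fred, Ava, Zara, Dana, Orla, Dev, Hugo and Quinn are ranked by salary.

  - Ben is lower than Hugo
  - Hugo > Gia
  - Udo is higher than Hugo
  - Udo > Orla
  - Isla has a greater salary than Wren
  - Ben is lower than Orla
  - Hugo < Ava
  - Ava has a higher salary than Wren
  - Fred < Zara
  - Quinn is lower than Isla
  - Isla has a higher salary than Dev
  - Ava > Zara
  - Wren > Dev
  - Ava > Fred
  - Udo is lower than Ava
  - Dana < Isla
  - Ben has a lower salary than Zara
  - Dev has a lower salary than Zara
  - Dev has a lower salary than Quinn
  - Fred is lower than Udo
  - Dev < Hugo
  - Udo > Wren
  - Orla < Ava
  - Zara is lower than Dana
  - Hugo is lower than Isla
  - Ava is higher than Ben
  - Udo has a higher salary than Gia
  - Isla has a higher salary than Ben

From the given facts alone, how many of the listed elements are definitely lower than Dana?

4

The elements the relations force below Dana are Ben, Fred, Dev, Zara — no chain reaches any other.
That is 4.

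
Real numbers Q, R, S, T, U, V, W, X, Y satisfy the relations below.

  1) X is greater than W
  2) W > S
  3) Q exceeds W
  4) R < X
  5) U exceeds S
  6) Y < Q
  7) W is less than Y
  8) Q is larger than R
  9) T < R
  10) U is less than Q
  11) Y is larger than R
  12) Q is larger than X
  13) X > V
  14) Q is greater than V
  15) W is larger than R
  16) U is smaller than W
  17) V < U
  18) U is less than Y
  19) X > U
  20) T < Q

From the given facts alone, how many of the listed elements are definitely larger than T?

Directly above T: R, Q.
One step further: W, Y, X (5 so far).
No other element is forced above T by the given relations, so the count is 5.

5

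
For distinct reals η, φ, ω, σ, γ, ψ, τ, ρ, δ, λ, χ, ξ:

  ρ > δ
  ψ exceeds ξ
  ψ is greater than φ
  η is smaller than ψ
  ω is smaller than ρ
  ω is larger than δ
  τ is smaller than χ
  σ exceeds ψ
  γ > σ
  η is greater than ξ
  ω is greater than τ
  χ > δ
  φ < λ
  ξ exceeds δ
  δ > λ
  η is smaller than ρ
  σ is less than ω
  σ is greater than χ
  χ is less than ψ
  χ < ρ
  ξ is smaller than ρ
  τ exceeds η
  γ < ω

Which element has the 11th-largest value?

Chaining the given pairs: φ < λ < δ < ξ < η < τ < χ < ψ < σ < γ < ω < ρ.
Counting 11 from the largest end gives λ.

λ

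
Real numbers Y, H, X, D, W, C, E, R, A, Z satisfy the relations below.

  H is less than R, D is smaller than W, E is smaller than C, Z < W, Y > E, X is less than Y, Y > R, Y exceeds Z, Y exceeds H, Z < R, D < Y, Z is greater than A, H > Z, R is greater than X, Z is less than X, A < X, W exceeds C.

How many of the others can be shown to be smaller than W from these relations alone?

The elements the relations force below W are D, A, Z, E, C — no chain reaches any other.
That is 5.

5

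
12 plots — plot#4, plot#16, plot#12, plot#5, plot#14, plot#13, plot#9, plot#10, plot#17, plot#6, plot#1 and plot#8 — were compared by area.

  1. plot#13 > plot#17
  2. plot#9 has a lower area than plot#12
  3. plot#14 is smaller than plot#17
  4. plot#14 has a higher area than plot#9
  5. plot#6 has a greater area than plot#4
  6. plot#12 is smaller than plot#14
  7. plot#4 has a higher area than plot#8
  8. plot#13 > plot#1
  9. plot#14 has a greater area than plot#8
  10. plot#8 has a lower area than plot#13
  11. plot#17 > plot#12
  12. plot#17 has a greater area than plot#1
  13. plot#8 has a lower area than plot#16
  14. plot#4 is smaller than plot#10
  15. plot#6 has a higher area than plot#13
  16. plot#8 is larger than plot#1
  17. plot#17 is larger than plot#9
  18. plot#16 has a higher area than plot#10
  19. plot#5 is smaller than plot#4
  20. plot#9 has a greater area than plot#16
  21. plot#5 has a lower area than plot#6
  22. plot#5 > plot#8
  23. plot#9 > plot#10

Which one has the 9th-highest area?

The consecutive relations fix a unique order: plot#1 < plot#8 < plot#5 < plot#4 < plot#10 < plot#16 < plot#9 < plot#12 < plot#14 < plot#17 < plot#13 < plot#6.
Counting 9 from the largest end gives plot#4.

plot#4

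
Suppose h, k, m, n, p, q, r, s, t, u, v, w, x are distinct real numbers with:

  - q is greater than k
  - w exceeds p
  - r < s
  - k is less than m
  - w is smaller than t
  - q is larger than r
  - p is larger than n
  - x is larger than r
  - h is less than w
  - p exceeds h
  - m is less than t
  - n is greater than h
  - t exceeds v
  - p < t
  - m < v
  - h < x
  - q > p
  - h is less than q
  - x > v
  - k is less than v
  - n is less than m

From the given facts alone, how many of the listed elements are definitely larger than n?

Directly above n: p, m.
One step further: q, w, v, t (6 so far).
One step further: x (7 so far).
Nothing else is reachable above n; 7 in all.

7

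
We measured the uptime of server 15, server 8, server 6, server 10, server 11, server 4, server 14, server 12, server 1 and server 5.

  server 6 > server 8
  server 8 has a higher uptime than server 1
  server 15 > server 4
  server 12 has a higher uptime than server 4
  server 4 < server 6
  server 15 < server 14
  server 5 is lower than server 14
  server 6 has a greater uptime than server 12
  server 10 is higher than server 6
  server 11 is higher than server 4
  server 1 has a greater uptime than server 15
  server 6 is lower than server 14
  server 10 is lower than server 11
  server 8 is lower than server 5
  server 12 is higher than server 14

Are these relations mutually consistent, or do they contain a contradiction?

We have server 6 < server 14 stated directly, yet also server 14 < server 12 < server 6 by chaining the others — so server 14 < server 6. Contradiction.

inconsistent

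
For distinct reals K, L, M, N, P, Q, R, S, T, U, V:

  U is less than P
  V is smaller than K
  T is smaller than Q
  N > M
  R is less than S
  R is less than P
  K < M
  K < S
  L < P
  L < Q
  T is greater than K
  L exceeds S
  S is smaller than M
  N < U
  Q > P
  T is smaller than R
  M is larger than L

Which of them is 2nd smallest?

Piecing the relations together gives one ordering: V < K < T < R < S < L < M < N < U < P < Q.
Counting 2 from the smallest end gives K.

K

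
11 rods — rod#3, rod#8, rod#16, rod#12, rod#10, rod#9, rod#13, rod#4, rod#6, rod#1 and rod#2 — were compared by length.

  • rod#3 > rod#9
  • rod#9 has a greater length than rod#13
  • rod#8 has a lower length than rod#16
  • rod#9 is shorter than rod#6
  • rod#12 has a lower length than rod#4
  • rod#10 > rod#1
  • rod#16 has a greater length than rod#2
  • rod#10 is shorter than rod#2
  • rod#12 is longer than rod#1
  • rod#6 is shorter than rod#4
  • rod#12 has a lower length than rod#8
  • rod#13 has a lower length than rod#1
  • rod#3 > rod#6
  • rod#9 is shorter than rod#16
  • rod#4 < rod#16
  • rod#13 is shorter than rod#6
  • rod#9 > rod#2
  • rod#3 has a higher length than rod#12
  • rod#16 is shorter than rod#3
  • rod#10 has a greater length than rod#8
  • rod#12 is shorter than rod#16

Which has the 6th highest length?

rod#2

Chaining the given pairs: rod#13 < rod#1 < rod#12 < rod#8 < rod#10 < rod#2 < rod#9 < rod#6 < rod#4 < rod#16 < rod#3.
Counting 6 from the largest end gives rod#2.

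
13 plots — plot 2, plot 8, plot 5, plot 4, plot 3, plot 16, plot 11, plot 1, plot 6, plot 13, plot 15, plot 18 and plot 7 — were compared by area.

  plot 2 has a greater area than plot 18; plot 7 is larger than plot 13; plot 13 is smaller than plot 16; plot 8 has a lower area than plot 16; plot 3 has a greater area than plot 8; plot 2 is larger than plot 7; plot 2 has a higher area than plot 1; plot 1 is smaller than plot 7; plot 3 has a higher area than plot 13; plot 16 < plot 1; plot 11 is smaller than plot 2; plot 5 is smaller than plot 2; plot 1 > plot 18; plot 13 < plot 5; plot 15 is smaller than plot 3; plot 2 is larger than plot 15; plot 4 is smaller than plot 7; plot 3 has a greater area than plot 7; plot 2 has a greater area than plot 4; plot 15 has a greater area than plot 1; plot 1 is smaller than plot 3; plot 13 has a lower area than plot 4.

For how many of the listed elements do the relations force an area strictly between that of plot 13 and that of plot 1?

1

The relations place plot 13 below plot 1. An element lies strictly between them when it is forced above plot 13 and also forced below plot 1.
Above plot 13: {plot 16, plot 5, plot 15, plot 4, plot 7, plot 3, plot 2}. Below plot 1: {plot 8, plot 16, plot 18}.
Intersection: {plot 16} — 1.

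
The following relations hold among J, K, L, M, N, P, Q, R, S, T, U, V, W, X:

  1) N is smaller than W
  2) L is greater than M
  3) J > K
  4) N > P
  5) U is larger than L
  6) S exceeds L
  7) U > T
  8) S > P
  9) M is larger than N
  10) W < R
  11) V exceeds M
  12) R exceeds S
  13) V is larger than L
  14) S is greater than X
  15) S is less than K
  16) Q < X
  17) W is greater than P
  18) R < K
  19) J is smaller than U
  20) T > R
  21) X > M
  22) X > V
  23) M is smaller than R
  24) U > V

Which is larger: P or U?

U

P < N and N < M give P < M.
With M < L: P < N < M < L.
With L < V: P < N < M < L < V.
Then V < X extends the chain to X.
Then X < S extends the chain to S.
With S < R: P < N < M < L < V < X < S < R.
With R < K: P < N < M < L < V < X < S < R < K.
With K < J: P < N < M < L < V < X < S < R < K < J.
With J < U: P < N < M < L < V < X < S < R < K < J < U.
So P < U; U is the larger of the two.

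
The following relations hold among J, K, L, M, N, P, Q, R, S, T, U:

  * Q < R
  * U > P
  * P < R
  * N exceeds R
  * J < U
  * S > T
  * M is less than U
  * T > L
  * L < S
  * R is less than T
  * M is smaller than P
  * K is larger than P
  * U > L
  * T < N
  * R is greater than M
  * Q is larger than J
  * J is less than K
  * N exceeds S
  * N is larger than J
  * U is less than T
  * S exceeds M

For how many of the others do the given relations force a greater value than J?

From J the given relations immediately reach Q, U, N, K.
From those, R, T — 6 in total.
From those, S — 7 in total.
No other element is forced above J by the given relations, so the count is 7.

7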